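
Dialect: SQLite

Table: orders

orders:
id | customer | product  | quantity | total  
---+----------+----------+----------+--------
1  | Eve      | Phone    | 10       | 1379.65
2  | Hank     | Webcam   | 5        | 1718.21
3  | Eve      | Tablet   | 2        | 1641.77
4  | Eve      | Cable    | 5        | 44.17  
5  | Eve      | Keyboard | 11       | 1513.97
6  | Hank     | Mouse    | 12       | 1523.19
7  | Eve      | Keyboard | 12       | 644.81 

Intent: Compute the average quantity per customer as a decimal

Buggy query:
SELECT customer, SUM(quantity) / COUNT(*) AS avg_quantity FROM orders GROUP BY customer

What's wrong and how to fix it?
Bug: Both operands are integers, so '/' performs integer division and truncates

Fix: Multiply by 1.0 (or CAST to REAL) to force floating-point division

Corrected query:
SELECT customer, SUM(quantity) * 1.0 / COUNT(*) AS avg_quantity FROM orders GROUP BY customer

Result:
customer | avg_quantity
---------+-------------
Eve      | 8           
Hank     | 8.5         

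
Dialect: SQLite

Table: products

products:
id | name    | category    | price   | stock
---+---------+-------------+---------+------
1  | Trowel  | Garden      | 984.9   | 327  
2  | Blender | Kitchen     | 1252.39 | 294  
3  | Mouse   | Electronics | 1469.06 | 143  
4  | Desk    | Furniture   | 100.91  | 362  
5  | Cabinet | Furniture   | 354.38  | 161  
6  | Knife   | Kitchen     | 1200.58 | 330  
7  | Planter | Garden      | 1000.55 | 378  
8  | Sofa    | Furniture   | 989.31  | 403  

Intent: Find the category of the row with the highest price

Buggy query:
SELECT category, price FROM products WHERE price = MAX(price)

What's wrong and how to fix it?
Bug: WHERE is evaluated per row; an aggregate over the whole table isn't defined there

Fix: Wrap MAX in a scalar subquery so WHERE compares against a single value

Corrected query:
SELECT category, price FROM products WHERE price = (SELECT MAX(price) FROM products)

Result:
category    | price  
------------+--------
Electronics | 1469.06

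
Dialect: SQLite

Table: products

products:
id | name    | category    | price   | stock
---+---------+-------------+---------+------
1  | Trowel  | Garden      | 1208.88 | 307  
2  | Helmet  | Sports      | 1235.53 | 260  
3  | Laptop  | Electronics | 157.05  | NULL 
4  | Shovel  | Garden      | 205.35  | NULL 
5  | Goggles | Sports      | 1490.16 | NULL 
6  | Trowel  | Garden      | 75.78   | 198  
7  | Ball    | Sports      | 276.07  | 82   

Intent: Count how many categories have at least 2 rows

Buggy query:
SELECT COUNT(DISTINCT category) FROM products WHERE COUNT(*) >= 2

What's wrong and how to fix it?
Bug: COUNT(*) cannot appear in WHERE; the per-group count doesn't exist yet

Fix: Group first with HAVING COUNT(*) >= 2, then COUNT the resulting groups

Corrected query:
SELECT COUNT(*) FROM (SELECT category FROM products GROUP BY category HAVING COUNT(*) >= 2)

Result:
COUNT(*)
--------
2       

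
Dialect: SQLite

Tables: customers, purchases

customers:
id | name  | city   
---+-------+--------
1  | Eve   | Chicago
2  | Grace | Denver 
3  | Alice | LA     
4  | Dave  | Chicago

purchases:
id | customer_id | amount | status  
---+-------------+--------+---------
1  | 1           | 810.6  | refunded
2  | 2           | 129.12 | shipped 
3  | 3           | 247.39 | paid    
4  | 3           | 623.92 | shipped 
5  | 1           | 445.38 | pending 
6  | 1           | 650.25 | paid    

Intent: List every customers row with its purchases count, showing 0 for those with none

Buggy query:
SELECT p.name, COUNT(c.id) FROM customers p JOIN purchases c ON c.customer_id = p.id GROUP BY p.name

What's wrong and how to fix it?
Bug: An inner join excludes parents with zero children

Fix: Switch to LEFT JOIN to retain unmatched parent rows

Corrected query:
SELECT p.name, COUNT(c.id) FROM customers p LEFT JOIN purchases c ON c.customer_id = p.id GROUP BY p.name

Result:
name  | COUNT(c.id)
------+------------
Alice | 2          
Dave  | 0          
Eve   | 3          
Grace | 1          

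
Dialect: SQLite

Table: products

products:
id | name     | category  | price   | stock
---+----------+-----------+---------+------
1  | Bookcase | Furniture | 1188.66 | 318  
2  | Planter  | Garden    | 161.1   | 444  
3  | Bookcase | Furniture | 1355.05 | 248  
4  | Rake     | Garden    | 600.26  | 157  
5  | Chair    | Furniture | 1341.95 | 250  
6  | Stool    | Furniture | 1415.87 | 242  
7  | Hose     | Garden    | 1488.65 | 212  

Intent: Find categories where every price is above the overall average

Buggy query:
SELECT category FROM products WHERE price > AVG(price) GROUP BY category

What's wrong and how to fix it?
Bug: WHERE evaluates per row before aggregation, so AVG() is unavailable

Fix: Use a subquery for AVG and a HAVING MIN(...) filter so the condition holds for every row in the group

Corrected query:
SELECT category FROM products GROUP BY category HAVING MIN(price) > (SELECT AVG(price) FROM products)

Result:
category 
---------
Furniture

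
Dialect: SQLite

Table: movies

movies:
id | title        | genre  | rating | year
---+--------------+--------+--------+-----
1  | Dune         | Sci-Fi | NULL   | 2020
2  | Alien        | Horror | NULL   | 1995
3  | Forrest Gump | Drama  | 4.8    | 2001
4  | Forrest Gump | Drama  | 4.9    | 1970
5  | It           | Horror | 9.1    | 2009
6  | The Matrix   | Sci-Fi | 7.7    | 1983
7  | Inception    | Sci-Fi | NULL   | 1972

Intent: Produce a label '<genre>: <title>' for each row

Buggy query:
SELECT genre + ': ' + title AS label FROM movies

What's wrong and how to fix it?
Bug: SQLite uses || for string concatenation; + coerces text to numbers (yielding 0)

Fix: Use the || operator for string concatenation

Corrected query:
SELECT genre || ': ' || title AS label FROM movies

Result:
label              
-------------------
Sci-Fi: Dune       
Horror: Alien      
Drama: Forrest Gump
Drama: Forrest Gump
Horror: It         
Sci-Fi: The Matrix 
Sci-Fi: Inception  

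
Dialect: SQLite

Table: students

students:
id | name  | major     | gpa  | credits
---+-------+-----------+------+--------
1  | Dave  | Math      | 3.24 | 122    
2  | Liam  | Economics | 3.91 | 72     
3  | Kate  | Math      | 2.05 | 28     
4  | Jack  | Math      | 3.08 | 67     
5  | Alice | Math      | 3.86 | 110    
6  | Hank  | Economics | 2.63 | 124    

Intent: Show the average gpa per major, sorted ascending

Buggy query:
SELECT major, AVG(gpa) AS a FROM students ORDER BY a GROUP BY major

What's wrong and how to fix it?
Bug: ORDER BY appears before GROUP BY; SQL clause order requires GROUP BY first

Fix: Reorder: SELECT … FROM … GROUP BY … ORDER BY …

Corrected query:
SELECT major, AVG(gpa) AS a FROM students GROUP BY major ORDER BY a

Result:
major     | a     
----------+-------
Math      | 3.0575
Economics | 3.27  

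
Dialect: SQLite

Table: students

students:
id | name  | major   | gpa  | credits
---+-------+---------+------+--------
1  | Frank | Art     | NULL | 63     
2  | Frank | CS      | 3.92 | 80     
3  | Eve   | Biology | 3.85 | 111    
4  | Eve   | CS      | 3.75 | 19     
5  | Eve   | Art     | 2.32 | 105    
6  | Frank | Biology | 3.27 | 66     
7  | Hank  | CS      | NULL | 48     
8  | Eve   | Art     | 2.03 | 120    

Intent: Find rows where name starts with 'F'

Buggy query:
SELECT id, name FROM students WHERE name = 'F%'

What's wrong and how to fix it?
Bug: '=' compares the literal string including the % character; pattern matching needs LIKE

Fix: Use LIKE for wildcard pattern matching

Corrected query:
SELECT id, name FROM students WHERE name LIKE 'F%'

Result:
id | name 
---+------
1  | Frank
2  | Frank
6  | Frank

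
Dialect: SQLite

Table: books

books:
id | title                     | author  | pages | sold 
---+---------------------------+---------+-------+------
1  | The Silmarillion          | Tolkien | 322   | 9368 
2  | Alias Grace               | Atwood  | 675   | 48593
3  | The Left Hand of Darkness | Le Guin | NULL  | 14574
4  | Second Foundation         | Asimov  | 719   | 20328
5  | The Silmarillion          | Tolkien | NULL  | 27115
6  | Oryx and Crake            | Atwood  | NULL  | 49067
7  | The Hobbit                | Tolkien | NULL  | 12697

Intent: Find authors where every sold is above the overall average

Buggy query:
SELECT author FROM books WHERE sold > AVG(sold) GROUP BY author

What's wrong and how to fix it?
Bug: AVG() is an aggregate; it can't sit directly in WHERE

Fix: Compute the overall average in a scalar subquery and compare each group's MIN against it in HAVING

Corrected query:
SELECT author FROM books GROUP BY author HAVING MIN(sold) > (SELECT AVG(sold) FROM books)

Result:
author
------
Atwood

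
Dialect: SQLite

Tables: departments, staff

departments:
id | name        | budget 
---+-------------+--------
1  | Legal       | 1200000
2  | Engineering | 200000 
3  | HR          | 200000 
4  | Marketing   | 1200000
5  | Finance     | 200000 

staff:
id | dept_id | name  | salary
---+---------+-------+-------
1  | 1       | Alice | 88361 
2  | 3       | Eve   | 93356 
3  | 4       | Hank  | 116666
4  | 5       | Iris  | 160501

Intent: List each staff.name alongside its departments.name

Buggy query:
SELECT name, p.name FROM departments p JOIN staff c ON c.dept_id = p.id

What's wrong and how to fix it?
Bug: Both tables have a 'name' column; the unqualified reference is ambiguous

Fix: Qualify the column with its table alias (c.name)

Corrected query:
SELECT c.name, p.name FROM departments p JOIN staff c ON c.dept_id = p.id

Result:
name  | name     
------+----------
Alice | Legal    
Eve   | HR       
Hank  | Marketing
Iris  | Finance  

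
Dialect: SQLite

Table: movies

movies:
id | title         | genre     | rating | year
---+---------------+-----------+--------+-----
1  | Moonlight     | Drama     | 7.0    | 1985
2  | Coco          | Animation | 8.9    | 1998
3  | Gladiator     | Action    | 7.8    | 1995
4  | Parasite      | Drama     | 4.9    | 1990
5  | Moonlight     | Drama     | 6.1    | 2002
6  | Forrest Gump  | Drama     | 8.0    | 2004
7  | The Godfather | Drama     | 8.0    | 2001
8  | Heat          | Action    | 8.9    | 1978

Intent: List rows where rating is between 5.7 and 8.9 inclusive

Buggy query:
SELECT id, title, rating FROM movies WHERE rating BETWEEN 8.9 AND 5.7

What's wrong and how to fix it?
Bug: The bounds are reversed; BETWEEN a AND b requires a <= b to match anything

Fix: Swap the bounds so the smaller value comes first

Corrected query:
SELECT id, title, rating FROM movies WHERE rating BETWEEN 5.7 AND 8.9

Result:
id | title         | rating
---+---------------+-------
1  | Moonlight     | 7     
2  | Coco          | 8.9   
3  | Gladiator     | 7.8   
5  | Moonlight     | 6.1   
6  | Forrest Gump  | 8     
7  | The Godfather | 8     
8  | Heat          | 8.9   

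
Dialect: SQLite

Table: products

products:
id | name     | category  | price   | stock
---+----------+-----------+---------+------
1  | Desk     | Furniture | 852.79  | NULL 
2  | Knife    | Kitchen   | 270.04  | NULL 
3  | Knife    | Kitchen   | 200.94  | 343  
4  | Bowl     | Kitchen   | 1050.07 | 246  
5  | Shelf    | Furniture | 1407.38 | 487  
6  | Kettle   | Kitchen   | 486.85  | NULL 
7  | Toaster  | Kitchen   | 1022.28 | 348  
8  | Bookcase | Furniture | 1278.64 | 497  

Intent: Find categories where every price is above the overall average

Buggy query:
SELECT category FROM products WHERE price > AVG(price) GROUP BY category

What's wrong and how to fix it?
Bug: WHERE evaluates per row before aggregation, so AVG() is unavailable

Fix: Compute the overall average in a scalar subquery and compare each group's MIN against it in HAVING

Corrected query:
SELECT category FROM products GROUP BY category HAVING MIN(price) > (SELECT AVG(price) FROM products)

Result:
category 
---------
Furniture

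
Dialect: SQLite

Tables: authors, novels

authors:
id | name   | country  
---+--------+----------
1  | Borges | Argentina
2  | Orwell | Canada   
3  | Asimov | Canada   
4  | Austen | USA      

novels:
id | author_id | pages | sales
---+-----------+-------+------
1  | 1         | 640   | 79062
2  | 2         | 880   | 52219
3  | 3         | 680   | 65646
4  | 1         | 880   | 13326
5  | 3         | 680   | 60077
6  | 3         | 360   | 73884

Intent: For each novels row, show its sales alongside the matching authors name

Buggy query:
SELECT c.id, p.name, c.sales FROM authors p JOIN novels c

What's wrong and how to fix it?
Bug: JOIN with no ON clause produces a cartesian product; every novels row pairs with every authors row

Fix: Specify the join condition linking the foreign key to the parent id

Corrected query:
SELECT c.id, p.name, c.sales FROM authors p JOIN novels c ON c.author_id = p.id

Result:
id | name   | sales
---+--------+------
1  | Borges | 79062
2  | Orwell | 52219
3  | Asimov | 65646
4  | Borges | 13326
5  | Asimov | 60077
6  | Asimov | 73884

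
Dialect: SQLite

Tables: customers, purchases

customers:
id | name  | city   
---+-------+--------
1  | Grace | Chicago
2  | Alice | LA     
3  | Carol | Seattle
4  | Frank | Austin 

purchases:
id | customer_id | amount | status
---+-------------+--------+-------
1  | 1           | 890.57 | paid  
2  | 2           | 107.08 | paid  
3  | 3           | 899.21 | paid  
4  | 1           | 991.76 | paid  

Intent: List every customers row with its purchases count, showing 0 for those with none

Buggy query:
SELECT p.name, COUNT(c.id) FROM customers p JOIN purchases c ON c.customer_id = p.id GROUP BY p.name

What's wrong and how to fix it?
Bug: An inner join excludes parents with zero children

Fix: Use LEFT JOIN so parents without children still appear (COUNT(c.id) gives 0)

Corrected query:
SELECT p.name, COUNT(c.id) FROM customers p LEFT JOIN purchases c ON c.customer_id = p.id GROUP BY p.name

Result:
name  | COUNT(c.id)
------+------------
Alice | 1          
Carol | 1          
Frank | 0          
Grace | 2          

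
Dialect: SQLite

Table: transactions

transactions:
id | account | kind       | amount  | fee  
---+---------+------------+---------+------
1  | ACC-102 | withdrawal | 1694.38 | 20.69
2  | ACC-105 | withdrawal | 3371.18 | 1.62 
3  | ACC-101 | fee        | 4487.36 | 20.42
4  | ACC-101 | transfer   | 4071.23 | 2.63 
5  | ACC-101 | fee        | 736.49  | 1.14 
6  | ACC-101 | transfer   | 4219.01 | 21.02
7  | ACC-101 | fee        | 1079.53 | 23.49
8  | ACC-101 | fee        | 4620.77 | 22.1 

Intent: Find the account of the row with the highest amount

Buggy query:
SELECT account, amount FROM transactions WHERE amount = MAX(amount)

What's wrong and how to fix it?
Bug: WHERE is evaluated per row; an aggregate over the whole table isn't defined there

Fix: Wrap MAX in a scalar subquery so WHERE compares against a single value

Corrected query:
SELECT account, amount FROM transactions WHERE amount = (SELECT MAX(amount) FROM transactions)

Result:
account | amount 
--------+--------
ACC-101 | 4620.77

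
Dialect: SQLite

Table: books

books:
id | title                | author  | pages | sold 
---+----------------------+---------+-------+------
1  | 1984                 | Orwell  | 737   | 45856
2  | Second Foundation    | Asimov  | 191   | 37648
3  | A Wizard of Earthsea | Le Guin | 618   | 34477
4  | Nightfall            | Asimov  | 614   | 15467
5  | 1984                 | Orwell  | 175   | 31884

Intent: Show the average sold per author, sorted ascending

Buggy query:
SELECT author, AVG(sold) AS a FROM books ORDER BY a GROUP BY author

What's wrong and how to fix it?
Bug: ORDER BY appears before GROUP BY; SQL clause order requires GROUP BY first

Fix: Move ORDER BY to the end, after GROUP BY

Corrected query:
SELECT author, AVG(sold) AS a FROM books GROUP BY author ORDER BY a

Result:
author  | a      
--------+--------
Asimov  | 26557.5
Le Guin | 34477  
Orwell  | 38870  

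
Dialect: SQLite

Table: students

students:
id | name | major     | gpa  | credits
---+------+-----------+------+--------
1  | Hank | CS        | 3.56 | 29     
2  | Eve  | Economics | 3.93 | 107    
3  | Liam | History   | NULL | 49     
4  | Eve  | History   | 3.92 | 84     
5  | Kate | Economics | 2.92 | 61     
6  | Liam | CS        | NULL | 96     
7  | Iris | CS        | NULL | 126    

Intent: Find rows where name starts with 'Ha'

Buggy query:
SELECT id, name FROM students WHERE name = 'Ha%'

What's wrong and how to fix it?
Bug: '=' compares the literal string including the % character; pattern matching needs LIKE

Fix: Replace '=' with LIKE so 'Ha%' is treated as a pattern

Corrected query:
SELECT id, name FROM students WHERE name LIKE 'Ha%'

Result:
id | name
---+-----
1  | Hank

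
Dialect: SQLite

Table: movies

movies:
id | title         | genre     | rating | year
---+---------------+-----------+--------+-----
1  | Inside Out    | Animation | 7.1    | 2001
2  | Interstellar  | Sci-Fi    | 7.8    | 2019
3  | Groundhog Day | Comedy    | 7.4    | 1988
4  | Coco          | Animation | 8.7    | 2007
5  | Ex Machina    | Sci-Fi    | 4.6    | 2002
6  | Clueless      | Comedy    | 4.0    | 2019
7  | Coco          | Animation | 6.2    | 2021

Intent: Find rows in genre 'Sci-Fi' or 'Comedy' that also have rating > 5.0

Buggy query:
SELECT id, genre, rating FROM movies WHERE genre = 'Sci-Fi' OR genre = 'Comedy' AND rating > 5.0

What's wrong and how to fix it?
Bug: Without parentheses, AND is evaluated before OR, so the rating filter only applies to the 'Comedy' branch

Fix: Add parentheses around the OR so the AND applies to both alternatives

Corrected query:
SELECT id, genre, rating FROM movies WHERE (genre = 'Sci-Fi' OR genre = 'Comedy') AND rating > 5.0

Result:
id | genre  | rating
---+--------+-------
2  | Sci-Fi | 7.8   
3  | Comedy | 7.4   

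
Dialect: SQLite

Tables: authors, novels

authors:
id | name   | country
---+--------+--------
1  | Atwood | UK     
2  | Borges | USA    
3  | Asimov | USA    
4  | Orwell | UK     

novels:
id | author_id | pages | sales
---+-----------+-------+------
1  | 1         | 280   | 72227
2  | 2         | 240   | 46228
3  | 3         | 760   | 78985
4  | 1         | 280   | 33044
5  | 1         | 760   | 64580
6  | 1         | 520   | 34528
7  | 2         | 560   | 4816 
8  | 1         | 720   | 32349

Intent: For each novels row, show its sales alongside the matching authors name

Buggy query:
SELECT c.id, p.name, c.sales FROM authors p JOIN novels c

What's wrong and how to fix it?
Bug: JOIN with no ON clause produces a cartesian product; every novels row pairs with every authors row

Fix: Specify the join condition linking the foreign key to the parent id

Corrected query:
SELECT c.id, p.name, c.sales FROM authors p JOIN novels c ON c.author_id = p.id

Result:
id | name   | sales
---+--------+------
1  | Atwood | 72227
2  | Borges | 46228
3  | Asimov | 78985
4  | Atwood | 33044
5  | Atwood | 64580
6  | Atwood | 34528
7  | Borges | 4816 
8  | Atwood | 32349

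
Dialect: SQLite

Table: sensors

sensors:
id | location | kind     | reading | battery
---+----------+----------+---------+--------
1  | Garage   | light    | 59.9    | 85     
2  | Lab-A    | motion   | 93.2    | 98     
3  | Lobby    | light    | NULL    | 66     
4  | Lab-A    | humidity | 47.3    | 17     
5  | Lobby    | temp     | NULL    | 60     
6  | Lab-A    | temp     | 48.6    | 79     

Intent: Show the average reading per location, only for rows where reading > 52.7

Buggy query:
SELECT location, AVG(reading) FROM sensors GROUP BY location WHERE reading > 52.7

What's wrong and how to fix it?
Bug: Row-level WHERE must come before GROUP BY in the clause order

Fix: Place WHERE between FROM and GROUP BY

Corrected query:
SELECT location, AVG(reading) FROM sensors WHERE reading > 52.7 GROUP BY location

Result:
location | AVG(reading)
---------+-------------
Garage   | 59.9        
Lab-A    | 93.2        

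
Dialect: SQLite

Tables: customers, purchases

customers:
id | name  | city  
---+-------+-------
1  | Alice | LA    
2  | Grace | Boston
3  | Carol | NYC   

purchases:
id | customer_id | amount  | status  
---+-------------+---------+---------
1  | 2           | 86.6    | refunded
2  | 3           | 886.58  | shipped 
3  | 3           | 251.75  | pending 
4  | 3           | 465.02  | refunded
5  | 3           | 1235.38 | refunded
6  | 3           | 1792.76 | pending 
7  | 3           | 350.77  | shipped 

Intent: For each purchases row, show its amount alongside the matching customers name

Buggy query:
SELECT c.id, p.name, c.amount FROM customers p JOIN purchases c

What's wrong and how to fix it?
Bug: Missing join condition: each purchases row is matched to all customers rows instead of just its own

Fix: Add ON c.customer_id = p.id to the JOIN

Corrected query:
SELECT c.id, p.name, c.amount FROM customers p JOIN purchases c ON c.customer_id = p.id

Result:
id | name  | amount 
---+-------+--------
1  | Grace | 86.6   
2  | Carol | 886.58 
3  | Carol | 251.75 
4  | Carol | 465.02 
5  | Carol | 1235.38
6  | Carol | 1792.76
7  | Carol | 350.77 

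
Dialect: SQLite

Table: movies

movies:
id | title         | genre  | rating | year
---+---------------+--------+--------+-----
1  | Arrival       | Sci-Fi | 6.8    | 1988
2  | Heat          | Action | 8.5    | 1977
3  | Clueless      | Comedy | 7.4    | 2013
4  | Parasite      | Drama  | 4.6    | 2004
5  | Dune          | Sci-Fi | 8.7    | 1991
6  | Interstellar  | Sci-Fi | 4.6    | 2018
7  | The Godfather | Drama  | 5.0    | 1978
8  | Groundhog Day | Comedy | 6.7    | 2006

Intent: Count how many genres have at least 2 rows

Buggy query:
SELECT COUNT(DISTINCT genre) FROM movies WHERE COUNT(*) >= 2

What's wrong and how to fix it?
Bug: COUNT(*) cannot appear in WHERE; the per-group count doesn't exist yet

Fix: Group first with HAVING COUNT(*) >= 2, then COUNT the resulting groups

Corrected query:
SELECT COUNT(*) FROM (SELECT genre FROM movies GROUP BY genre HAVING COUNT(*) >= 2)

Result:
COUNT(*)
--------
3       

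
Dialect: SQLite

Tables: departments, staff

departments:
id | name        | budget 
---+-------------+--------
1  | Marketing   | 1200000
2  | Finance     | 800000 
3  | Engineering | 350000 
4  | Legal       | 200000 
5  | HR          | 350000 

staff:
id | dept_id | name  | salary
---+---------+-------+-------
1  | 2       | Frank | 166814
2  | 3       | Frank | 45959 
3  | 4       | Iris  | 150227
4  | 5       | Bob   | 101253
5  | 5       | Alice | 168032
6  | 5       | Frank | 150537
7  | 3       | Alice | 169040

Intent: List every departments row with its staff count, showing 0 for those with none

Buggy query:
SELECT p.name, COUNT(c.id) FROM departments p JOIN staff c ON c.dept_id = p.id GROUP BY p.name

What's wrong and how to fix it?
Bug: An inner join excludes parents with zero children

Fix: Switch to LEFT JOIN to retain unmatched parent rows

Corrected query:
SELECT p.name, COUNT(c.id) FROM departments p LEFT JOIN staff c ON c.dept_id = p.id GROUP BY p.name

Result:
name        | COUNT(c.id)
------------+------------
Engineering | 2          
Finance     | 1          
HR          | 3          
Legal       | 1          
Marketing   | 0          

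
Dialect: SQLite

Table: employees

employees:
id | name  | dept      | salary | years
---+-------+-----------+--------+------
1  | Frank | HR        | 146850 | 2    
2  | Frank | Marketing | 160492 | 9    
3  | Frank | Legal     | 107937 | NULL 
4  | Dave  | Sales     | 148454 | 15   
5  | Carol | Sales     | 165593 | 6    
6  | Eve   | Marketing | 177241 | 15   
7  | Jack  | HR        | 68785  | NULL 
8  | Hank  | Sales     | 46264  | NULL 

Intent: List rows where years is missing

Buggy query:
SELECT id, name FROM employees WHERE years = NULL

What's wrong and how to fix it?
Bug: '= NULL' is always unknown in SQL three-valued logic, so no rows match

Fix: Use IS NULL to test for NULL

Corrected query:
SELECT id, name FROM employees WHERE years IS NULL

Result:
id | name 
---+------
3  | Frank
7  | Jack 
8  | Hank 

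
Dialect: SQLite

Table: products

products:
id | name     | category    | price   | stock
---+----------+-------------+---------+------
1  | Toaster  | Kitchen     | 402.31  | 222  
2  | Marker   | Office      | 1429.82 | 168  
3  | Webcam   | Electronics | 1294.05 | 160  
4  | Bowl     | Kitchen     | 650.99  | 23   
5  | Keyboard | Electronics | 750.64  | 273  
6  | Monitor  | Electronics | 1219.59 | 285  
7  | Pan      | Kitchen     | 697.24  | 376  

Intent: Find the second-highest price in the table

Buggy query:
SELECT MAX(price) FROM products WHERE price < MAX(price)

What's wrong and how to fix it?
Bug: MAX(price) on the right of the comparison is an aggregate-in-WHERE error

Fix: Compute the overall MAX in a subquery, then take MAX of rows below it

Corrected query:
SELECT MAX(price) FROM products WHERE price < (SELECT MAX(price) FROM products)

Result:
MAX(price)
----------
1294.05   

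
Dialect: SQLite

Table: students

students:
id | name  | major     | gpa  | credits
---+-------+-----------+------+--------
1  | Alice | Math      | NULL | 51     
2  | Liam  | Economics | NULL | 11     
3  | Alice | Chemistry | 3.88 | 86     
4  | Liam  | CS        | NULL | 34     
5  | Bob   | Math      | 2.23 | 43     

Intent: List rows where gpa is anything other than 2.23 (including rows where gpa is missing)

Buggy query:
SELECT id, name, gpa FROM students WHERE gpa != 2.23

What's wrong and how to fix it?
Bug: Inequality against NULL is unknown, not true; rows with NULL are dropped

Fix: Handle NULL separately with IS NULL alongside the inequality

Corrected query:
SELECT id, name, gpa FROM students WHERE gpa != 2.23 OR gpa IS NULL

Result:
id | name  | gpa 
---+-------+-----
1  | Alice | NULL
2  | Liam  | NULL
3  | Alice | 3.88
4  | Liam  | NULL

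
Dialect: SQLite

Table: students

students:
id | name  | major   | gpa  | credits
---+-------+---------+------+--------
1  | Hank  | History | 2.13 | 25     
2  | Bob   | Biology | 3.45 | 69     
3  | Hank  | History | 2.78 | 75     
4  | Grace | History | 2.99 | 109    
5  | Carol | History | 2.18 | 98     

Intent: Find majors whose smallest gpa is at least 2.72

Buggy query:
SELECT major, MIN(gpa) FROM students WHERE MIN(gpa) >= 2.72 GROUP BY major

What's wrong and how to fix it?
Bug: MIN() in WHERE is a misuse of aggregate

Fix: Use HAVING for the per-group MIN condition

Corrected query:
SELECT major, MIN(gpa) FROM students GROUP BY major HAVING MIN(gpa) >= 2.72

Result:
major   | MIN(gpa)
--------+---------
Biology | 3.45    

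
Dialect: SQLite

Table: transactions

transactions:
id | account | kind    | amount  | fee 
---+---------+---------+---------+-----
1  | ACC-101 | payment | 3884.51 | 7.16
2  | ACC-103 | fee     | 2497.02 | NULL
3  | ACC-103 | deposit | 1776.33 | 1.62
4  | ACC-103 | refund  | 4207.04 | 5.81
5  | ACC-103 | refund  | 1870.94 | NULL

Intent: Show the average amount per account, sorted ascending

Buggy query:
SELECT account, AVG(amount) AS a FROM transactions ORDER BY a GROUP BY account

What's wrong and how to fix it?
Bug: ORDER BY appears before GROUP BY; SQL clause order requires GROUP BY first

Fix: Move ORDER BY to the end, after GROUP BY

Corrected query:
SELECT account, AVG(amount) AS a FROM transactions GROUP BY account ORDER BY a

Result:
account | a        
--------+----------
ACC-103 | 2587.8325
ACC-101 | 3884.51  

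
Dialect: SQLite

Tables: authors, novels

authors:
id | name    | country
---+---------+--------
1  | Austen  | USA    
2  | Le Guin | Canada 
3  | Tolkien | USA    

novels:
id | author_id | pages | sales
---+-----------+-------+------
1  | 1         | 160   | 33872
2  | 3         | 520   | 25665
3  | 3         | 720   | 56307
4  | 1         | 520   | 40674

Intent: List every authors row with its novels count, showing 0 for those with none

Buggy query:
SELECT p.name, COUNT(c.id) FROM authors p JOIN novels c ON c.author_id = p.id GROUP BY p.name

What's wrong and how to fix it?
Bug: INNER JOIN drops authors rows that have no matching novels rows

Fix: Use LEFT JOIN so parents without children still appear (COUNT(c.id) gives 0)

Corrected query:
SELECT p.name, COUNT(c.id) FROM authors p LEFT JOIN novels c ON c.author_id = p.id GROUP BY p.name

Result:
name    | COUNT(c.id)
--------+------------
Austen  | 2          
Le Guin | 0          
Tolkien | 2          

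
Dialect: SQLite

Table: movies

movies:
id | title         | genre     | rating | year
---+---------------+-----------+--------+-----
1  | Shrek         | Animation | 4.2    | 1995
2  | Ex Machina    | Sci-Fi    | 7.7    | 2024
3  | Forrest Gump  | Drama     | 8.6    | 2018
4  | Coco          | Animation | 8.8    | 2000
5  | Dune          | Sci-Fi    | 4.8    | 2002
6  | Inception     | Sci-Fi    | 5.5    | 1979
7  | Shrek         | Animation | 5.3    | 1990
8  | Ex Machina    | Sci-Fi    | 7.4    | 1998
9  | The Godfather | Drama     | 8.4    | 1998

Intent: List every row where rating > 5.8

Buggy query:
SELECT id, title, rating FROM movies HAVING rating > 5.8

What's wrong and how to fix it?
Bug: HAVING filters the output of aggregation, but this query has no GROUP BY and no aggregate functions, so SQLite rejects it (HAVING clause on a non-aggregate query); the condition here is per row

Fix: Use WHERE for row-level filtering

Corrected query:
SELECT id, title, rating FROM movies WHERE rating > 5.8

Result:
id | title         | rating
---+---------------+-------
2  | Ex Machina    | 7.7   
3  | Forrest Gump  | 8.6   
4  | Coco          | 8.8   
8  | Ex Machina    | 7.4   
9  | The Godfather | 8.4   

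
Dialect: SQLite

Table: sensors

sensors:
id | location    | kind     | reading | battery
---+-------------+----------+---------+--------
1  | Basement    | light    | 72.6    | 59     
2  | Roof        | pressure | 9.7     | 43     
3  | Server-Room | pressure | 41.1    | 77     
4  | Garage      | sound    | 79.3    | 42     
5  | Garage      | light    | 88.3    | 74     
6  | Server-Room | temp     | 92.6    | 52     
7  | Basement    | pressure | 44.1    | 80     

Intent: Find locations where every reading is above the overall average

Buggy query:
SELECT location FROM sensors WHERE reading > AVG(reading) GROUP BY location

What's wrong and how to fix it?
Bug: WHERE evaluates per row before aggregation, so AVG() is unavailable

Fix: Use a subquery for AVG and a HAVING MIN(...) filter so the condition holds for every row in the group

Corrected query:
SELECT location FROM sensors GROUP BY location HAVING MIN(reading) > (SELECT AVG(reading) FROM sensors)

Result:
location
--------
Garage  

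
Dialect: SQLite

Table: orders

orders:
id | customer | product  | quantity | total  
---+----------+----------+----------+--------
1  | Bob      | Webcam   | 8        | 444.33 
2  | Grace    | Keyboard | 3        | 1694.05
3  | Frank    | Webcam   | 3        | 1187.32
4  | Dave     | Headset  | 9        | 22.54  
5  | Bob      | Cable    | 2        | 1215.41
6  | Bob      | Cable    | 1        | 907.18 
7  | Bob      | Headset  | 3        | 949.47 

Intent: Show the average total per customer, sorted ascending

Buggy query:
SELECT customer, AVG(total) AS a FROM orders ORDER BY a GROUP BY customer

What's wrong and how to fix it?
Bug: GROUP BY must precede ORDER BY

Fix: Move ORDER BY to the end, after GROUP BY

Corrected query:
SELECT customer, AVG(total) AS a FROM orders GROUP BY customer ORDER BY a

Result:
customer | a       
---------+---------
Dave     | 22.54   
Bob      | 879.0975
Frank    | 1187.32 
Grace    | 1694.05 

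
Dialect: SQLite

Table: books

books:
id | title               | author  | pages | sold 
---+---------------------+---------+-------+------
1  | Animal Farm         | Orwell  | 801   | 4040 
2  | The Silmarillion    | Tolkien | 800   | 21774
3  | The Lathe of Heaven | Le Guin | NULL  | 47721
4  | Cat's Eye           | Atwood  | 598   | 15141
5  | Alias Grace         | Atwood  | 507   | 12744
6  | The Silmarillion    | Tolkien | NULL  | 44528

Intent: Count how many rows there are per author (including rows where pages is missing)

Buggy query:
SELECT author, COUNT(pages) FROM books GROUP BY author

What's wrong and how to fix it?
Bug: COUNT(pages) skips NULLs, so groups with missing pages are undercounted

Fix: Replace COUNT(pages) with COUNT(*)

Corrected query:
SELECT author, COUNT(*) FROM books GROUP BY author

Result:
author  | COUNT(*)
--------+---------
Atwood  | 2       
Le Guin | 1       
Orwell  | 1       
Tolkien | 2       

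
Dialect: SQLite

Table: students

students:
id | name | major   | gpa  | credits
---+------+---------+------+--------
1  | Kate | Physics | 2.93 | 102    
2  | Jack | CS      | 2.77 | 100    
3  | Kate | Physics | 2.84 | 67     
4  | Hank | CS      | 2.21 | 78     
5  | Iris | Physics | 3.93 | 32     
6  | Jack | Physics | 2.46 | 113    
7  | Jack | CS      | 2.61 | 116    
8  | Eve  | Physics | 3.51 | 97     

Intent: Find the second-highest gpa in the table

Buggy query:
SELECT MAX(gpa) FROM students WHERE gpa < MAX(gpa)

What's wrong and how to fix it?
Bug: The inner MAX is an aggregate inside WHERE, which is not allowed

Fix: Compute the overall MAX in a subquery, then take MAX of rows below it

Corrected query:
SELECT MAX(gpa) FROM students WHERE gpa < (SELECT MAX(gpa) FROM students)

Result:
MAX(gpa)
--------
3.51    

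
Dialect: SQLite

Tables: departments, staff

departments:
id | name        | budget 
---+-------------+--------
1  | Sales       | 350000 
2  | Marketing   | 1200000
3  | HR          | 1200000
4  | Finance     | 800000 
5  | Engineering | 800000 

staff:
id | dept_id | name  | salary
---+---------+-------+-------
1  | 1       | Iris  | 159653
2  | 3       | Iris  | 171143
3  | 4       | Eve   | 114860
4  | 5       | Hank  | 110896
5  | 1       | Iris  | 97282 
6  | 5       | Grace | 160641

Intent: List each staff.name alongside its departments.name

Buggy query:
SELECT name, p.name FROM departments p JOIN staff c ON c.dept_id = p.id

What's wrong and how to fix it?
Bug: 'name' exists in both joined tables, so the database can't tell which one is meant

Fix: Prefix ambiguous columns with the table alias

Corrected query:
SELECT c.name, p.name FROM departments p JOIN staff c ON c.dept_id = p.id

Result:
name  | name       
------+------------
Iris  | Sales      
Iris  | HR         
Eve   | Finance    
Hank  | Engineering
Iris  | Sales      
Grace | Engineering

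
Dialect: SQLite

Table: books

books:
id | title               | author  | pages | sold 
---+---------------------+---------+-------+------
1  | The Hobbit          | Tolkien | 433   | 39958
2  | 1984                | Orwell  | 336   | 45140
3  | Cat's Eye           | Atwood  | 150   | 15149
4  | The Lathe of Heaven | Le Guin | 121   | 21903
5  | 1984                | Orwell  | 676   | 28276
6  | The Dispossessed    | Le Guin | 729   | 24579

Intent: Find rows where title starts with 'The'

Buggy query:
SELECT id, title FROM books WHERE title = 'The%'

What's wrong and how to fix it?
Bug: Wildcards only work with LIKE; '=' treats '%' as a literal character

Fix: Use LIKE for wildcard pattern matching

Corrected query:
SELECT id, title FROM books WHERE title LIKE 'The%'

Result:
id | title              
---+--------------------
1  | The Hobbit         
4  | The Lathe of Heaven
6  | The Dispossessed   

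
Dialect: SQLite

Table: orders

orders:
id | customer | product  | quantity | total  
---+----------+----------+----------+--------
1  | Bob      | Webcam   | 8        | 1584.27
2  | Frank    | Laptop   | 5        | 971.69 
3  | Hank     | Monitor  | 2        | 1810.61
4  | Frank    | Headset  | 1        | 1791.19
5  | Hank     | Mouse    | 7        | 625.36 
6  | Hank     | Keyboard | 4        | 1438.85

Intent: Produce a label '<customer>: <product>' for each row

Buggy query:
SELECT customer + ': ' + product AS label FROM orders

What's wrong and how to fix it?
Bug: SQLite uses || for string concatenation; + coerces text to numbers (yielding 0)

Fix: Use the || operator for string concatenation

Corrected query:
SELECT customer || ': ' || product AS label FROM orders

Result:
label         
--------------
Bob: Webcam   
Frank: Laptop 
Hank: Monitor 
Frank: Headset
Hank: Mouse   
Hank: Keyboard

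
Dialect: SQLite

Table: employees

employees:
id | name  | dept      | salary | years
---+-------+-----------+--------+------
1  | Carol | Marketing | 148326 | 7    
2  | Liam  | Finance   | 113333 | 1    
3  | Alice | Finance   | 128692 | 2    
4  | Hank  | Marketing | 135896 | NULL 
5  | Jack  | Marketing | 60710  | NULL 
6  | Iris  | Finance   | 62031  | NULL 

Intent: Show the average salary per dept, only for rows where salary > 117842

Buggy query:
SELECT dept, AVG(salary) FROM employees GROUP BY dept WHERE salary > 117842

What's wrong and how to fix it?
Bug: Row-level WHERE must come before GROUP BY in the clause order

Fix: Place WHERE between FROM and GROUP BY

Corrected query:
SELECT dept, AVG(salary) FROM employees WHERE salary > 117842 GROUP BY dept

Result:
dept      | AVG(salary)
----------+------------
Finance   | 128692     
Marketing | 142111     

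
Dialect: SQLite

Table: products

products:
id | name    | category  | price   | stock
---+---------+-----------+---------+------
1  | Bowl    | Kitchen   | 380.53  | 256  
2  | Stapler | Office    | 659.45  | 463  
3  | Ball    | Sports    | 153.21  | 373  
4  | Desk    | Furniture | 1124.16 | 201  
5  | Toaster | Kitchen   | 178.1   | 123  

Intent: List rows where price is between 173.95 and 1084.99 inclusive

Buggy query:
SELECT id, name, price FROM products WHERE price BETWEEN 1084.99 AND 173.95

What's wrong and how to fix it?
Bug: The bounds are reversed; BETWEEN a AND b requires a <= b to match anything

Fix: Swap the bounds so the smaller value comes first

Corrected query:
SELECT id, name, price FROM products WHERE price BETWEEN 173.95 AND 1084.99

Result:
id | name    | price 
---+---------+-------
1  | Bowl    | 380.53
2  | Stapler | 659.45
5  | Toaster | 178.1 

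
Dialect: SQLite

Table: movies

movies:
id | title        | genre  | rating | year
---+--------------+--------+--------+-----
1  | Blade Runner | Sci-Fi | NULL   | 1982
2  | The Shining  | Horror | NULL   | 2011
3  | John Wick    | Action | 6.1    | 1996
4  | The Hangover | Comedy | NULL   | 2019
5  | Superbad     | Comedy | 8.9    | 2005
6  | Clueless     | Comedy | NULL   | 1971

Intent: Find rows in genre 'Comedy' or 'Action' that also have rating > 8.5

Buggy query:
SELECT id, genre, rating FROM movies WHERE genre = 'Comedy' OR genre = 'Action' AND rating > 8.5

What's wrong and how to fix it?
Bug: AND binds tighter than OR, so this parses as genre = 'Comedy' OR (genre = 'Action' AND rating > 8.5)

Fix: Group the OR with parentheses (or use IN), then AND the threshold

Corrected query:
SELECT id, genre, rating FROM movies WHERE (genre = 'Comedy' OR genre = 'Action') AND rating > 8.5

Result:
id | genre  | rating
---+--------+-------
5  | Comedy | 8.9   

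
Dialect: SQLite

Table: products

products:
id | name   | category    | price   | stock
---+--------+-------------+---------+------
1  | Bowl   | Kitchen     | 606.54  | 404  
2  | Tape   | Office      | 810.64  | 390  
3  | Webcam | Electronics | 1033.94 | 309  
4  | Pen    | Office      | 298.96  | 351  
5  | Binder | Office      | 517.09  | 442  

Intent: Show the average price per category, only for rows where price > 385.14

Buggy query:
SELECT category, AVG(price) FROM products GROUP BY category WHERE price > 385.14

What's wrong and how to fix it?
Bug: Row-level WHERE must come before GROUP BY in the clause order

Fix: Place WHERE between FROM and GROUP BY

Corrected query:
SELECT category, AVG(price) FROM products WHERE price > 385.14 GROUP BY category

Result:
category    | AVG(price)
------------+-----------
Electronics | 1033.94   
Kitchen     | 606.54    
Office      | 663.865   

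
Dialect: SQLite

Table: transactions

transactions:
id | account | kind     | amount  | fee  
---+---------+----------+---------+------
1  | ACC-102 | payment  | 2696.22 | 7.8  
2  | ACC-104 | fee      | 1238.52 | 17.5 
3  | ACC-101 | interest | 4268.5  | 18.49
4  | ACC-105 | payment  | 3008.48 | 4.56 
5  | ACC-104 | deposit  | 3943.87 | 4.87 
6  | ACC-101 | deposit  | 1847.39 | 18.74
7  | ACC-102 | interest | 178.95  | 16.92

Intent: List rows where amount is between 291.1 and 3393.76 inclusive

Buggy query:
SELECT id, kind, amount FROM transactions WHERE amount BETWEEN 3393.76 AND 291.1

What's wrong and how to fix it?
Bug: BETWEEN expects the lower bound first; with 3393.76 AND 291.1 the range is empty

Fix: Write BETWEEN 291.1 AND 3393.76

Corrected query:
SELECT id, kind, amount FROM transactions WHERE amount BETWEEN 291.1 AND 3393.76

Result:
id | kind    | amount 
---+---------+--------
1  | payment | 2696.22
2  | fee     | 1238.52
4  | payment | 3008.48
6  | deposit | 1847.39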